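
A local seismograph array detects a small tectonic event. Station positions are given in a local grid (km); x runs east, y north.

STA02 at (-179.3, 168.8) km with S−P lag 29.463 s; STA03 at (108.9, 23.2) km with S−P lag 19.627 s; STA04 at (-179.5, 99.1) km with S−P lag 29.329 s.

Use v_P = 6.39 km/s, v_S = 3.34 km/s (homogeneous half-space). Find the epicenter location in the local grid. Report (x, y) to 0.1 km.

Distance from S−P lag: d = Δt · v_P v_S / (v_P − v_S) = Δt · (6.39·3.34)/(6.39−3.34) ≈ 6.9976·Δt.
So d_STA02 = 206.17, d_STA03 = 137.34, d_STA04 = 205.23 km.
Circle about each station: (x + 179.3)² + (y − 168.8)² = 206.17²; (x − 108.9)² + (y − 23.2)² = 137.34²; (x + 179.5)² + (y − 99.1)² = 205.23².
Subtracting the STA02 equation from the STA03 and STA04 equations removes the quadratic terms:
576.4 x − 291.2 y = -24600.69
-0.4 x − 139.4 y = -18214.15
Solving the 2×2 system: x ≈ 23.3, y ≈ 130.6 km.
Check against STA02 (with the unrounded x, y): √((x + 179.3)²+(y − 168.8)²) = 206.17 ≈ 206.17 km. ✓

23.3 km east, 130.6 km north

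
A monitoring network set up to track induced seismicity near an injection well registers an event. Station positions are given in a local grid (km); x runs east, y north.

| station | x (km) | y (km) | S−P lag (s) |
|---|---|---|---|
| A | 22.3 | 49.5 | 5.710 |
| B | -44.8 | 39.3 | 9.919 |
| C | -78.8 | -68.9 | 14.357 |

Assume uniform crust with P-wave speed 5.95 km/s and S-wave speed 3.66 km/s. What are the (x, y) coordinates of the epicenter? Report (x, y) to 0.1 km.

Distance from S−P lag: d = Δt · v_P v_S / (v_P − v_S) = Δt · (5.95·3.66)/(5.95−3.66) ≈ 9.5096·Δt.
So d_A = 54.30, d_B = 94.33, d_C = 136.53 km.
Circle about each station: (x − 22.3)² + (y − 49.5)² = 54.30²; (x + 44.8)² + (y − 39.3)² = 94.33²; (x + 78.8)² + (y + 68.9)² = 136.53².
Subtracting the A equation from the B and C equations removes the quadratic terms:
-134.2 x − 20.4 y = -5345.67
-202.2 x − 236.8 y = -7682.84
Solving the 2×2 system: x ≈ 40.1, y ≈ -1.8 km.

(40.1, -1.8)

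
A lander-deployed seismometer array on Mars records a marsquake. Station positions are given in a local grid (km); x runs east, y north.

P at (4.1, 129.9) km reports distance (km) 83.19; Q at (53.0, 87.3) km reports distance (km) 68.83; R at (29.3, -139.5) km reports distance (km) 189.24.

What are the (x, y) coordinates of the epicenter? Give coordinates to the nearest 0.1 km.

Circle about each station: (x − 4.1)² + (y − 129.9)² = 83.19²; (x − 53.0)² + (y − 87.3)² = 68.83²; (x − 29.3)² + (y + 139.5)² = 189.24².
Subtracting the P equation from the Q and R equations removes the quadratic terms:
97.8 x − 85.2 y = -4277.52
50.4 x − 538.8 y = -25463.28
Solving the 2×2 system: x ≈ -2.8, y ≈ 47.0 km.
Check against P (with the unrounded x, y): √((x − 4.1)²+(y − 129.9)²) = 83.19 ≈ 83.19 km. ✓

(-2.8, 47.0)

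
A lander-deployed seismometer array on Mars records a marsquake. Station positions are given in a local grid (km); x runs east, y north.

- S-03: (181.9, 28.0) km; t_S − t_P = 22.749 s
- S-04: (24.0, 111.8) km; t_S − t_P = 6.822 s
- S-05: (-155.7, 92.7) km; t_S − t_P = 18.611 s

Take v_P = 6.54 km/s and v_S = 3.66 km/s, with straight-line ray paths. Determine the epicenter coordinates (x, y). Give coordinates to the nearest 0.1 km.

Distance from S−P lag: d = Δt · v_P v_S / (v_P − v_S) = Δt · (6.54·3.66)/(6.54−3.66) ≈ 8.3113·Δt.
So d_S-03 = 189.07, d_S-04 = 56.70, d_S-05 = 154.68 km.
Circle about each station: (x − 181.9)² + (y − 28.0)² = 189.07²; (x − 24.0)² + (y − 111.8)² = 56.70²; (x + 155.7)² + (y − 92.7)² = 154.68².
Subtracting the S-03 equation from the S-04 and S-05 equations removes the quadratic terms:
-315.8 x + 167.6 y = 11736.20
-675.2 x + 129.4 y = 10785.73
Solving the 2×2 system: x ≈ -4.0, y ≈ 62.5 km.
Check against S-03 (with the unrounded x, y): √((x − 181.9)²+(y − 28.0)²) = 189.07 ≈ 189.07 km. ✓

x ≈ -4.0 km, y ≈ 62.5 km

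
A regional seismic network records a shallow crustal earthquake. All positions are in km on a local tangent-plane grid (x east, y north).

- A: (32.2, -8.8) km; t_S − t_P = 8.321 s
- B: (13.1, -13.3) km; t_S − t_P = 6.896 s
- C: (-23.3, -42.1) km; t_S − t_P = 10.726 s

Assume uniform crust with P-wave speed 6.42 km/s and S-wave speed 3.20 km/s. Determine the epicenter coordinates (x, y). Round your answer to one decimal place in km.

-8.9 km east, 24.8 km north

Distance from S−P lag: d = Δt · v_P v_S / (v_P − v_S) = Δt · (6.42·3.20)/(6.42−3.20) ≈ 6.3801·Δt.
So d_A = 53.09, d_B = 44.00, d_C = 68.43 km.
Circle about each station: (x − 32.2)² + (y + 8.8)² = 53.09²; (x − 13.1)² + (y + 13.3)² = 44.00²; (x + 23.3)² + (y + 42.1)² = 68.43².
Subtracting the A equation from the B and C equations removes the quadratic terms:
-38.2 x − 9.0 y = 116.77
-111.0 x − 66.6 y = -663.10
Solving the 2×2 system: x ≈ -8.9, y ≈ 24.8 km.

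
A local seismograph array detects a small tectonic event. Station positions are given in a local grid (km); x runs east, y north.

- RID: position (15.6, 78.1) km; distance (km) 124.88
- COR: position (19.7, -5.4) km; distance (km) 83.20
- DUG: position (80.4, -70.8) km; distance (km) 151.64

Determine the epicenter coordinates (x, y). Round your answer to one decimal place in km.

Circle about each station: (x − 15.6)² + (y − 78.1)² = 124.88²; (x − 19.7)² + (y + 5.4)² = 83.20²; (x − 80.4)² + (y + 70.8)² = 151.64².
Subtracting the RID equation from the COR and DUG equations removes the quadratic terms:
8.2 x − 167.0 y = 2747.05
129.6 x − 297.8 y = -2265.85
Solving the 2×2 system: x ≈ -62.3, y ≈ -19.5 km.

(-62.3, -19.5)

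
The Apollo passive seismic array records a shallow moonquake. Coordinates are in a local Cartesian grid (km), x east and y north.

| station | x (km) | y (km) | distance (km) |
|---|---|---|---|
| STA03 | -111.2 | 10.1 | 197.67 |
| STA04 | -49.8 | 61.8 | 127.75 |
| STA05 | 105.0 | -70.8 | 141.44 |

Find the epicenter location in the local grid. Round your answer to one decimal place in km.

Circle about each station: (x + 111.2)² + (y − 10.1)² = 197.67²; (x + 49.8)² + (y − 61.8)² = 127.75²; (x − 105.0)² + (y + 70.8)² = 141.44².
Subtracting pairs of circle equations eliminates x²+y² and gives linear equations (the radical axes):
122.8 x + 103.4 y = 16585.20
432.4 x − 161.8 y = 22638.35
Solving the 2×2 system: x ≈ 77.8, y ≈ 68.0 km.
Check against STA03 (with the unrounded x, y): √((x + 111.2)²+(y − 10.1)²) = 197.67 ≈ 197.67 km. ✓

x ≈ 77.8 km, y ≈ 68.0 km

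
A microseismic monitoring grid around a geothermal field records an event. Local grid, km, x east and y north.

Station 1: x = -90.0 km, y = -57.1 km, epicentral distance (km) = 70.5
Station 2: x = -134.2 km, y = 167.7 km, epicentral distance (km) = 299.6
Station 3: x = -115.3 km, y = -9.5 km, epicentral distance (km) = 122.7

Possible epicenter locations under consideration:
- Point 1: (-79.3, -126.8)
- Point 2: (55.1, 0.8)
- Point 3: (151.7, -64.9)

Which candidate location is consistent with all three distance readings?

For each candidate, compare |candidate − station| to the reported distance:
Point 1: residuals Station 1 0.0, Station 2 0.0, Station 3 0.0 → max 0.0 km
Point 2: residuals Station 1 85.7, Station 2 47.2, Station 3 48.0 → max 85.7 km
Point 3: residuals Station 1 171.3, Station 2 69.0, Station 3 150.0 → max 171.3 km
Only Point 1 has all residuals ≈ 0.

Point 1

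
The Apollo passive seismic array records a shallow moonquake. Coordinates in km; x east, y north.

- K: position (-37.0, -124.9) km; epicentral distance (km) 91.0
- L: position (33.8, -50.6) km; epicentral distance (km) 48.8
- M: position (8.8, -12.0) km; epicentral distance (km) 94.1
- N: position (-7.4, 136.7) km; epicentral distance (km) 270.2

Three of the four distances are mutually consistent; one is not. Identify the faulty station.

N

Solve using three stations at a time. Using K, L, M (subtract circle equations pairwise → linear system) gives (x, y) ≈ (49.6, -96.8).
Distances from that point to each station vs reported:
  K: calculated 91.0 vs reported 91.0 → residual 0.0 km
  L: calculated 48.9 vs reported 48.8 → residual 0.1 km
  M: calculated 94.1 vs reported 94.1 → residual 0.0 km
  N: calculated 240.4 vs reported 270.2 → residual 29.8 km
K, L, M are mutually consistent (residuals ≈ 0); N is off by 29.8 km.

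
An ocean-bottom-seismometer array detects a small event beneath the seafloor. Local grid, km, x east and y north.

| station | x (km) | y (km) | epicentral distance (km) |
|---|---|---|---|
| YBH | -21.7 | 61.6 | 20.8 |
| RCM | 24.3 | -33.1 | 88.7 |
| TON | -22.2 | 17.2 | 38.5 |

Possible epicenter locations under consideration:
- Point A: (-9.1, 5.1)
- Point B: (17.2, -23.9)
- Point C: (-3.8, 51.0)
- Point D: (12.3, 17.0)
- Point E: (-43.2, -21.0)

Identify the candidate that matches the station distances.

For each candidate, compare |candidate − station| to the reported distance:
Point A: residuals YBH 37.1, RCM 38.0, TON 20.7 → max 38.0 km
Point B: residuals YBH 73.1, RCM 77.1, TON 18.4 → max 77.1 km
Point C: residuals YBH 0.0, RCM 0.0, TON 0.0 → max 0.0 km
Point D: residuals YBH 35.3, RCM 37.2, TON 4.0 → max 37.2 km
Point E: residuals YBH 64.6, RCM 20.1, TON 5.1 → max 64.6 km
Only Point C has all residuals ≈ 0.

Point C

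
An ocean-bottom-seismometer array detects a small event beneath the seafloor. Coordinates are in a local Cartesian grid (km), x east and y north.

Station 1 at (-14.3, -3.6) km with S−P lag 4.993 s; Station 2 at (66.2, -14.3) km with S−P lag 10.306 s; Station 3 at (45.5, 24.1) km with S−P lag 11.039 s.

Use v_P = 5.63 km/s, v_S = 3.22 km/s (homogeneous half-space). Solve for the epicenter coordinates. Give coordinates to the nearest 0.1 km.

Distance from S−P lag: d = Δt · v_P v_S / (v_P − v_S) = Δt · (5.63·3.22)/(5.63−3.22) ≈ 7.5222·Δt.
So d_Station 1 = 37.56, d_Station 2 = 77.52, d_Station 3 = 83.04 km.
Circle about each station: (x + 14.3)² + (y + 3.6)² = 37.56²; (x − 66.2)² + (y + 14.3)² = 77.52²; (x − 45.5)² + (y − 24.1)² = 83.04².
Subtracting the Station 1 equation from the Station 2 and Station 3 equations removes the quadratic terms:
161.0 x − 21.4 y = -229.12
119.6 x + 55.4 y = -3051.28
Solving the 2×2 system: x ≈ -6.8, y ≈ -40.4 km.

x ≈ -6.8 km, y ≈ -40.4 km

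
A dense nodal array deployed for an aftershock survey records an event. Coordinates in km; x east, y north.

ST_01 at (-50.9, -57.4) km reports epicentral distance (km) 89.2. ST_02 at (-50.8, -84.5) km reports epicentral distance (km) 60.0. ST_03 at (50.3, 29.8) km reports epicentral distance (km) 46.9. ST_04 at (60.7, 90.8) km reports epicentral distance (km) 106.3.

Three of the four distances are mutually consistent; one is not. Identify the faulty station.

ST_02

Solve using three stations at a time. Using ST_01, ST_03, ST_04 (subtract circle equations pairwise → linear system) gives (x, y) ≈ (23.9, -8.9).
Distances from that point to each station vs reported:
  ST_01: calculated 89.2 vs reported 89.2 → residual 0.0 km
  ST_02: calculated 106.3 vs reported 60.0 → residual 46.3 km
  ST_03: calculated 46.8 vs reported 46.9 → residual 0.1 km
  ST_04: calculated 106.3 vs reported 106.3 → residual 0.0 km
ST_01, ST_03, ST_04 are mutually consistent (residuals ≈ 0); ST_02 is off by 46.3 km.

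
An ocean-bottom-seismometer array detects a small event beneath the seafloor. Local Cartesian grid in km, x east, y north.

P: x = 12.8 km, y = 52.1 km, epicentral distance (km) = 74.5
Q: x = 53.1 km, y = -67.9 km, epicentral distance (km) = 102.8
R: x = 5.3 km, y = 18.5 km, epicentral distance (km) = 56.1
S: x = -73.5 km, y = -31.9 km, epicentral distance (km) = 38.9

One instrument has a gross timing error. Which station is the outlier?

P

Solve using three stations at a time. Using Q, R, S (subtract circle equations pairwise → linear system) gives (x, y) ≈ (-37.0, -18.4).
Distances from that point to each station vs reported:
  P: calculated 86.3 vs reported 74.5 → residual 11.8 km
  Q: calculated 102.8 vs reported 102.8 → residual 0.0 km
  R: calculated 56.1 vs reported 56.1 → residual 0.0 km
  S: calculated 38.9 vs reported 38.9 → residual 0.0 km
Q, R, S are mutually consistent (residuals ≈ 0); P is off by 11.8 km.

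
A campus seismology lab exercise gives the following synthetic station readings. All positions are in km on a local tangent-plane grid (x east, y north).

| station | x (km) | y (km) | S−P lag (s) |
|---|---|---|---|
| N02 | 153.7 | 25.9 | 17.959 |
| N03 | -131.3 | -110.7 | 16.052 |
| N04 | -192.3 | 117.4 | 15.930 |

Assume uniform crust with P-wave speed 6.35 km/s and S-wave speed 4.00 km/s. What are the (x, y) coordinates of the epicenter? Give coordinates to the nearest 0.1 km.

-40.1 km east, 36.9 km north

Distance from S−P lag: d = Δt · v_P v_S / (v_P − v_S) = Δt · (6.35·4.00)/(6.35−4.00) ≈ 10.8085·Δt.
So d_N02 = 194.11, d_N03 = 173.50, d_N04 = 172.18 km.
Circle about each station: (x − 153.7)² + (y − 25.9)² = 194.11²; (x + 131.3)² + (y + 110.7)² = 173.50²; (x + 192.3)² + (y − 117.4)² = 172.18².
Subtracting the N02 equation from the N03 and N04 equations removes the quadratic terms:
-570.0 x − 273.2 y = 12776.12
-692.0 x + 183.0 y = 34500.29
Solving the 2×2 system: x ≈ -40.1, y ≈ 36.9 km.
Check against N02 (with the unrounded x, y): √((x − 153.7)²+(y − 25.9)²) = 194.11 ≈ 194.11 km. ✓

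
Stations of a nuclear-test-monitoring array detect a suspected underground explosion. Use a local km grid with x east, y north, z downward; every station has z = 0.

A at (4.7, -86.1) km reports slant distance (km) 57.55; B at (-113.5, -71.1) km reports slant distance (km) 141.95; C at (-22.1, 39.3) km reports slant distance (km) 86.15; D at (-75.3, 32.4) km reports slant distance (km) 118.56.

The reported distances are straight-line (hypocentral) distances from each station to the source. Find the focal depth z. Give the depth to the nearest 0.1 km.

13.5 km

Each station gives a sphere (x−x_i)² + (y−y_i)² + z² = d_i² (stations at z=0).
Subtracting the A sphere from B and C: z² cancels, leaving linear equations in x and y:
-236.4 x + 30.0 y = -6335.64
-53.6 x + 250.8 y = -9512.22
Solving: x ≈ 22.600, y ≈ -33.097 km (keep extra digits for the depth step; rounded: 22.6, -33.1).
Then from the A sphere: z² = 57.55² − (x − 4.7)² − (y + 86.1)² with x = 22.600, y = -33.097, so z ≈ 13.501 ≈ 13.5 km.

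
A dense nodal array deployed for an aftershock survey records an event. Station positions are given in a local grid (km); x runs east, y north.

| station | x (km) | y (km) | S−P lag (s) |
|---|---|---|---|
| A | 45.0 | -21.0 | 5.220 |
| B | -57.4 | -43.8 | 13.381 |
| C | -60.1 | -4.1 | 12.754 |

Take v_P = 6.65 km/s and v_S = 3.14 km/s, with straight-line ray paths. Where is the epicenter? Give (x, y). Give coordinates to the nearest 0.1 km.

(15.4, -11.6)

Distance from S−P lag: d = Δt · v_P v_S / (v_P − v_S) = Δt · (6.65·3.14)/(6.65−3.14) ≈ 5.9490·Δt.
So d_A = 31.05, d_B = 79.60, d_C = 75.87 km.
Circle about each station: (x − 45.0)² + (y + 21.0)² = 31.05²; (x + 57.4)² + (y + 43.8)² = 79.60²; (x + 60.1)² + (y + 4.1)² = 75.87².
Subtracting the A equation from the B and C equations removes the quadratic terms:
-204.8 x − 45.6 y = -2624.86
-210.2 x + 33.8 y = -3629.33
Solving the 2×2 system: x ≈ 15.4, y ≈ -11.6 km.
Check against A (with the unrounded x, y): √((x − 45.0)²+(y + 21.0)²) = 31.06 ≈ 31.05 km. ✓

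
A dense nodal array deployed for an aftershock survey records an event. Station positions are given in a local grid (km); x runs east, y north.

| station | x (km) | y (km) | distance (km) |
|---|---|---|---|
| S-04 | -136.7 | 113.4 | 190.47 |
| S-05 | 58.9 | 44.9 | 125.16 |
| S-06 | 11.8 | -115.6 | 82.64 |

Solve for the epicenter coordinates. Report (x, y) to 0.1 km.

x ≈ -29.3 km, y ≈ -43.9 km

Circle about each station: (x + 136.7)² + (y − 113.4)² = 190.47²; (x − 58.9)² + (y − 44.9)² = 125.16²; (x − 11.8)² + (y + 115.6)² = 82.64².
Subtracting the S-04 equation from the S-05 and S-06 equations removes the quadratic terms:
391.2 x − 137.0 y = -5447.43
297.0 x − 458.0 y = 11405.60
Solving the 2×2 system: x ≈ -29.3, y ≈ -43.9 km.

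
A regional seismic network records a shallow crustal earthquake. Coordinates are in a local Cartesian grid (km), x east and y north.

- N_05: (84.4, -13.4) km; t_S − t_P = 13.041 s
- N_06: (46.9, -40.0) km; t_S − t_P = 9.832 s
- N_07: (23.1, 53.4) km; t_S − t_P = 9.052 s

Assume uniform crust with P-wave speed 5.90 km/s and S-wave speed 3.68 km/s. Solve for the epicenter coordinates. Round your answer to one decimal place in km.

(-42.9, -5.6)

Distance from S−P lag: d = Δt · v_P v_S / (v_P − v_S) = Δt · (5.90·3.68)/(5.90−3.68) ≈ 9.7802·Δt.
So d_N_05 = 127.54, d_N_06 = 96.16, d_N_07 = 88.53 km.
Circle about each station: (x − 84.4)² + (y + 13.4)² = 127.54²; (x − 46.9)² + (y + 40.0)² = 96.16²; (x − 23.1)² + (y − 53.4)² = 88.53².
Subtracting pairs of circle equations eliminates x²+y² and gives linear equations (the radical axes):
-75.0 x − 53.2 y = 3516.40
-122.6 x + 133.6 y = 4511.14
Solving the 2×2 system: x ≈ -42.9, y ≈ -5.6 km.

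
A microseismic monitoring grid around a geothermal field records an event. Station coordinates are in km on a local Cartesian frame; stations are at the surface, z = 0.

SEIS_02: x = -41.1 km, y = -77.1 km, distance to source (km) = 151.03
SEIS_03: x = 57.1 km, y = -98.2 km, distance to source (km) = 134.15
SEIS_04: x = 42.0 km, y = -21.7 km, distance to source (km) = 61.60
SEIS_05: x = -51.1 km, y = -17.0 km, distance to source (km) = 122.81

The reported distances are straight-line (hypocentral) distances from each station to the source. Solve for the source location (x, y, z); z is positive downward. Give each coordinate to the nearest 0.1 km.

x ≈ 58.8 km, y ≈ 34.7 km, depth ≈ 18.2 km

Each station gives a sphere (x−x_i)² + (y−y_i)² + z² = d_i² (stations at z=0).
Subtracting the SEIS_02 sphere from SEIS_03 and SEIS_04: z² cancels, leaving linear equations in x and y:
196.4 x − 42.2 y = 10083.87
166.2 x + 110.8 y = 13616.77
Solving: x ≈ 58.799, y ≈ 34.697 km (keep extra digits for the depth step; rounded: 58.8, 34.7).
Then from the SEIS_02 sphere: z² = 151.03² − (x + 41.1)² − (y + 77.1)² with x = 58.799, y = 34.697, so z ≈ 18.212 ≈ 18.2 km.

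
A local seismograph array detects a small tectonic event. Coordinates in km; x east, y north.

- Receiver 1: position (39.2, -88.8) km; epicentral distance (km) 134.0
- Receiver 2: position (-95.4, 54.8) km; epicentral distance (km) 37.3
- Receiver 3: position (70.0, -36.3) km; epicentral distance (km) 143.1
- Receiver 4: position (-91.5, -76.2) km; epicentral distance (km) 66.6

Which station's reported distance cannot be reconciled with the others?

Receiver 2

Solve using three stations at a time. Using Receiver 1, Receiver 3, Receiver 4 (subtract circle equations pairwise → linear system) gives (x, y) ≈ (-71.2, -12.8).
Distances from that point to each station vs reported:
  Receiver 1: calculated 134.0 vs reported 134.0 → residual 0.0 km
  Receiver 2: calculated 71.8 vs reported 37.3 → residual 34.5 km
  Receiver 3: calculated 143.1 vs reported 143.1 → residual 0.0 km
  Receiver 4: calculated 66.6 vs reported 66.6 → residual 0.0 km
Receiver 1, Receiver 3, Receiver 4 are mutually consistent (residuals ≈ 0); Receiver 2 is off by 34.5 km.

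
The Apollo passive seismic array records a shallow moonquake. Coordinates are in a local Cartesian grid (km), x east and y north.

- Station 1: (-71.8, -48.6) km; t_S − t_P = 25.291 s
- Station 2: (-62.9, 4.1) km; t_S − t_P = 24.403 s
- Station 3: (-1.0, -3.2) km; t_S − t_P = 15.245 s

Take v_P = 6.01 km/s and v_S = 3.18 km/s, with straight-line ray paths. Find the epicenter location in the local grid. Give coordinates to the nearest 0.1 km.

Distance from S−P lag: d = Δt · v_P v_S / (v_P − v_S) = Δt · (6.01·3.18)/(6.01−3.18) ≈ 6.7533·Δt.
So d_Station 1 = 170.80, d_Station 2 = 164.80, d_Station 3 = 102.95 km.
Circle about each station: (x + 71.8)² + (y + 48.6)² = 170.80²; (x + 62.9)² + (y − 4.1)² = 164.80²; (x + 1.0)² + (y + 3.2)² = 102.95².
Subtracting the Station 1 equation from the Station 2 and Station 3 equations removes the quadratic terms:
17.8 x + 105.4 y = -1530.38
141.6 x + 90.8 y = 11067.98
Solving the 2×2 system: x ≈ 98.1, y ≈ -31.1 km.

x ≈ 98.1 km, y ≈ -31.1 km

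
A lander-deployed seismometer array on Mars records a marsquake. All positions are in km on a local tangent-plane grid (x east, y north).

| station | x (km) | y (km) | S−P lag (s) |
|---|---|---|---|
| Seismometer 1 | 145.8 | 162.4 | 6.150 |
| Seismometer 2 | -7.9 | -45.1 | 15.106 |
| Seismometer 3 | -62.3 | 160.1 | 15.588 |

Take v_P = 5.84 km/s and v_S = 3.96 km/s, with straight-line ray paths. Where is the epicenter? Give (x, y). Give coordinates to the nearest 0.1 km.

117.1 km east, 92.4 km north

Distance from S−P lag: d = Δt · v_P v_S / (v_P − v_S) = Δt · (5.84·3.96)/(5.84−3.96) ≈ 12.3013·Δt.
So d_Seismometer 1 = 75.65, d_Seismometer 2 = 185.82, d_Seismometer 3 = 191.75 km.
Circle about each station: (x − 145.8)² + (y − 162.4)² = 75.65²; (x + 7.9)² + (y + 45.1)² = 185.82²; (x + 62.3)² + (y − 160.1)² = 191.75².
Subtracting pairs of circle equations eliminates x²+y² and gives linear equations (the radical axes):
-307.4 x − 415.0 y = -74341.13
-416.2 x − 4.6 y = -49163.24
Solving the 2×2 system: x ≈ 117.1, y ≈ 92.4 km.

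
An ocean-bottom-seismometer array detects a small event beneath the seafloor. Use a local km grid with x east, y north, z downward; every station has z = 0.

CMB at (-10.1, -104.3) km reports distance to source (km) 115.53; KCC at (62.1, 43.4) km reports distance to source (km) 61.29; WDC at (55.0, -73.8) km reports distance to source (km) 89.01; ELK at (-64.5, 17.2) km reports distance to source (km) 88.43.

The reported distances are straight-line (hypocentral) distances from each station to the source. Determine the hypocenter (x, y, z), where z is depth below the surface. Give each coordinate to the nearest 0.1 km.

(20.1, 4.9, 22.6)

Each station gives a sphere (x−x_i)² + (y−y_i)² + z² = d_i² (stations at z=0).
Subtracting the CMB sphere from KCC and WDC: z² cancels, leaving linear equations in x and y:
144.4 x + 295.4 y = 4350.19
130.2 x + 61.0 y = 2915.34
Solving: x ≈ 20.094, y ≈ 4.904 km (keep extra digits for the depth step; rounded: 20.1, 4.9).
Then from the CMB sphere: z² = 115.53² − (x + 10.1)² − (y + 104.3)² with x = 20.094, y = 4.904, so z ≈ 22.583 ≈ 22.6 km.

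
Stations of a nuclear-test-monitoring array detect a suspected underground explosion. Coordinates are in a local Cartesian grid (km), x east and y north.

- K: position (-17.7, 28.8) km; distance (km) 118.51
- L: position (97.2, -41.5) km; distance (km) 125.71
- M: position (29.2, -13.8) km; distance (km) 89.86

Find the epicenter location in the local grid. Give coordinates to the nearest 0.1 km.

(-18.9, -89.7)

Circle about each station: (x + 17.7)² + (y − 28.8)² = 118.51²; (x − 97.2)² + (y + 41.5)² = 125.71²; (x − 29.2)² + (y + 13.8)² = 89.86².
Subtracting the K equation from the L and M equations removes the quadratic terms:
229.8 x − 140.6 y = 8268.98
93.8 x − 85.2 y = 5870.15
Solving the 2×2 system: x ≈ -18.9, y ≈ -89.7 km.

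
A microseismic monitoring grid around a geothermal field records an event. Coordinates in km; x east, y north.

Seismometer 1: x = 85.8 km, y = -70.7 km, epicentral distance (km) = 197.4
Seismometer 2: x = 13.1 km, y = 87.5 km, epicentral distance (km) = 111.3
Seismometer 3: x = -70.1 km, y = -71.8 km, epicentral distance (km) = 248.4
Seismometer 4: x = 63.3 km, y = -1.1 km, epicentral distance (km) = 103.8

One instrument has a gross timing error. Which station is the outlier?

Solve using three stations at a time. Using Seismometer 2, Seismometer 3, Seismometer 4 (subtract circle equations pairwise → linear system) gives (x, y) ≈ (124.3, 82.9).
Distances from that point to each station vs reported:
  Seismometer 1: calculated 158.3 vs reported 197.4 → residual 39.1 km
  Seismometer 2: calculated 111.3 vs reported 111.3 → residual 0.0 km
  Seismometer 3: calculated 248.4 vs reported 248.4 → residual 0.0 km
  Seismometer 4: calculated 103.7 vs reported 103.8 → residual 0.1 km
Seismometer 2, Seismometer 3, Seismometer 4 are mutually consistent (residuals ≈ 0); Seismometer 1 is off by 39.1 km.

Seismometer 1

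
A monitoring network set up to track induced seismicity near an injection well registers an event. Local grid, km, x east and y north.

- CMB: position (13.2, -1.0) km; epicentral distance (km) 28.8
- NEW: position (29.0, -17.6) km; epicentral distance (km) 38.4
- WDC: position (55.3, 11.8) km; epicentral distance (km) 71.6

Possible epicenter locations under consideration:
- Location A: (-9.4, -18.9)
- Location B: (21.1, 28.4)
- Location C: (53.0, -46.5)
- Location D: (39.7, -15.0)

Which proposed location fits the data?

For each candidate, compare |candidate − station| to the reported distance:
Location A: residuals CMB 0.0, NEW 0.0, WDC 0.0 → max 0.0 km
Location B: residuals CMB 1.6, NEW 8.3, WDC 33.6 → max 33.6 km
Location C: residuals CMB 31.7, NEW 0.8, WDC 13.3 → max 31.7 km
Location D: residuals CMB 1.2, NEW 27.4, WDC 40.6 → max 40.6 km
Only Location A has all residuals ≈ 0.

Location A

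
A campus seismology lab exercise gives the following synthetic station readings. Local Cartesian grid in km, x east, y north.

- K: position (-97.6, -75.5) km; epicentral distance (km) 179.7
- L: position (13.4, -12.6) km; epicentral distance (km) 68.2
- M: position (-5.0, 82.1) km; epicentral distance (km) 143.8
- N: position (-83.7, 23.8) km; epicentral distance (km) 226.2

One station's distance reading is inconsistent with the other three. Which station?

Solve using three stations at a time. Using K, L, M (subtract circle equations pairwise → linear system) gives (x, y) ≈ (77.6, -35.6).
Distances from that point to each station vs reported:
  K: calculated 179.7 vs reported 179.7 → residual 0.0 km
  L: calculated 68.2 vs reported 68.2 → residual 0.0 km
  M: calculated 143.8 vs reported 143.8 → residual 0.0 km
  N: calculated 171.9 vs reported 226.2 → residual 54.3 km
K, L, M are mutually consistent (residuals ≈ 0); N is off by 54.3 km.

N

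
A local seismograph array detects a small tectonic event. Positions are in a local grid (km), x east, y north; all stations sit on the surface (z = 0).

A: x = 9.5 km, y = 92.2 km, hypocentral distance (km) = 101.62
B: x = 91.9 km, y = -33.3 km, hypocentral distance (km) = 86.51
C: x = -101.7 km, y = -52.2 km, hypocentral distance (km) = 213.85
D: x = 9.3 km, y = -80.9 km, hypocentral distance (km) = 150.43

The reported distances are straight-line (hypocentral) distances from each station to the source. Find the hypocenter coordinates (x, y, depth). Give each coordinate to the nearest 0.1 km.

(85.7, 41.1, 43.7)

Each station gives a sphere (x−x_i)² + (y−y_i)² + z² = d_i² (stations at z=0).
Subtracting the A sphere from B and C: z² cancels, leaving linear equations in x and y:
164.8 x − 251.0 y = 3806.05
-222.4 x − 288.8 y = -30928.56
Solving: x ≈ 85.695, y ≈ 41.101 km (keep extra digits for the depth step; rounded: 85.7, 41.1).
Then from the A sphere: z² = 101.62² − (x − 9.5)² − (y − 92.2)² with x = 85.695, y = 41.101, so z ≈ 43.702 ≈ 43.7 km.
Check against D (with the unrounded solution): distance 150.43 ≈ 150.43 km. ✓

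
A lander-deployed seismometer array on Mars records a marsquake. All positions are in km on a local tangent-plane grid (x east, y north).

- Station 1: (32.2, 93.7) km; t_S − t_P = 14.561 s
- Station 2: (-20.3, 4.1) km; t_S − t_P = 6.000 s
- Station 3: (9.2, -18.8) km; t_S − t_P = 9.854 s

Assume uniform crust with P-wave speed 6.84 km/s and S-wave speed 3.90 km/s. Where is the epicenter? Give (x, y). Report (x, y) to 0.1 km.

Distance from S−P lag: d = Δt · v_P v_S / (v_P − v_S) = Δt · (6.84·3.90)/(6.84−3.90) ≈ 9.0735·Δt.
So d_Station 1 = 132.12, d_Station 2 = 54.44, d_Station 3 = 89.41 km.
Circle about each station: (x − 32.2)² + (y − 93.7)² = 132.12²; (x + 20.3)² + (y − 4.1)² = 54.44²; (x − 9.2)² + (y + 18.8)² = 89.41².
Subtracting the Station 1 equation from the Station 2 and Station 3 equations removes the quadratic terms:
-105.0 x − 179.2 y = 5104.35
-46.0 x − 225.0 y = 83.10
Solving the 2×2 system: x ≈ -73.7, y ≈ 14.7 km.

-73.7 km east, 14.7 km north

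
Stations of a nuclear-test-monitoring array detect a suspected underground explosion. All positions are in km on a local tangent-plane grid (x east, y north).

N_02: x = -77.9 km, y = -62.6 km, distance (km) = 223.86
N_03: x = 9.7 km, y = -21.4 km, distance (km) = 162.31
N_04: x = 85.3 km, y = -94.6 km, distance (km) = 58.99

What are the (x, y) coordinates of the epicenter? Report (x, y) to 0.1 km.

x ≈ 138.4 km, y ≈ -120.3 km

Circle about each station: (x + 77.9)² + (y + 62.6)² = 223.86²; (x − 9.7)² + (y + 21.4)² = 162.31²; (x − 85.3)² + (y + 94.6)² = 58.99².
Subtracting pairs of circle equations eliminates x²+y² and gives linear equations (the radical axes):
175.2 x + 82.4 y = 14333.64
326.4 x − 64.0 y = 52871.56
Solving the 2×2 system: x ≈ 138.4, y ≈ -120.3 km.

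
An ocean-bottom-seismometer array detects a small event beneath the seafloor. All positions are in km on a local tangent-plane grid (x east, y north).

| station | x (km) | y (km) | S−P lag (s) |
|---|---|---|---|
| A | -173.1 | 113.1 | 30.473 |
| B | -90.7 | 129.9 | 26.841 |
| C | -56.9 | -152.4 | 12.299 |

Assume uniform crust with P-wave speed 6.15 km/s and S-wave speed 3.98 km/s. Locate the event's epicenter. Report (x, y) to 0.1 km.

x ≈ 78.3 km, y ≈ -121.3 km

Distance from S−P lag: d = Δt · v_P v_S / (v_P − v_S) = Δt · (6.15·3.98)/(6.15−3.98) ≈ 11.2797·Δt.
So d_A = 343.73, d_B = 302.76, d_C = 138.73 km.
Circle about each station: (x + 173.1)² + (y − 113.1)² = 343.73²; (x + 90.7)² + (y − 129.9)² = 302.76²; (x + 56.9)² + (y + 152.4)² = 138.73².
Subtracting the A equation from the B and C equations removes the quadratic terms:
164.8 x + 33.6 y = 8831.98
232.4 x − 531.0 y = 82612.45
Solving the 2×2 system: x ≈ 78.3, y ≈ -121.3 km.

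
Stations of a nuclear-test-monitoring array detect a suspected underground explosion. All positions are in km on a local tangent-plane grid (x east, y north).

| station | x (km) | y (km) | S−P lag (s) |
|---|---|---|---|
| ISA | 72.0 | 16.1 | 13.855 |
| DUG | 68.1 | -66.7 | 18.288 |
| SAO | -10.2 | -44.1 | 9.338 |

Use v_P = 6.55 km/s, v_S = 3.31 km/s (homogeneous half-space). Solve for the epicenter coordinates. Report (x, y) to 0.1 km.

-20.7 km east, 17.5 km north

Distance from S−P lag: d = Δt · v_P v_S / (v_P − v_S) = Δt · (6.55·3.31)/(6.55−3.31) ≈ 6.6915·Δt.
So d_ISA = 92.71, d_DUG = 122.37, d_SAO = 62.49 km.
Circle about each station: (x − 72.0)² + (y − 16.1)² = 92.71²; (x − 68.1)² + (y + 66.7)² = 122.37²; (x + 10.2)² + (y + 44.1)² = 62.49².
Subtracting the ISA equation from the DUG and SAO equations removes the quadratic terms:
-7.8 x − 165.6 y = -2735.98
-164.4 x − 120.4 y = 1295.78
Solving the 2×2 system: x ≈ -20.7, y ≈ 17.5 km.
Check against ISA (with the unrounded x, y): √((x − 72.0)²+(y − 16.1)²) = 92.71 ≈ 92.71 km. ✓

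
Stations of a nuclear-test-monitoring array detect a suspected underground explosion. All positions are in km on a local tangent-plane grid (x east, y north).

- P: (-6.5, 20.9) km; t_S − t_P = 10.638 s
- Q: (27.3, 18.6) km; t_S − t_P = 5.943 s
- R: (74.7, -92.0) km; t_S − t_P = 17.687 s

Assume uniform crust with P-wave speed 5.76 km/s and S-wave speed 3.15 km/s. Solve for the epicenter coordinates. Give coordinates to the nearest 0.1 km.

Distance from S−P lag: d = Δt · v_P v_S / (v_P − v_S) = Δt · (5.76·3.15)/(5.76−3.15) ≈ 6.9517·Δt.
So d_P = 73.95, d_Q = 41.31, d_R = 122.96 km.
Circle about each station: (x + 6.5)² + (y − 20.9)² = 73.95²; (x − 27.3)² + (y − 18.6)² = 41.31²; (x − 74.7)² + (y + 92.0)² = 122.96².
Subtracting the P equation from the Q and R equations removes the quadratic terms:
67.6 x − 4.6 y = 4374.28
162.4 x − 225.8 y = 3914.47
Solving the 2×2 system: x ≈ 66.8, y ≈ 30.7 km.

x ≈ 66.8 km, y ≈ 30.7 km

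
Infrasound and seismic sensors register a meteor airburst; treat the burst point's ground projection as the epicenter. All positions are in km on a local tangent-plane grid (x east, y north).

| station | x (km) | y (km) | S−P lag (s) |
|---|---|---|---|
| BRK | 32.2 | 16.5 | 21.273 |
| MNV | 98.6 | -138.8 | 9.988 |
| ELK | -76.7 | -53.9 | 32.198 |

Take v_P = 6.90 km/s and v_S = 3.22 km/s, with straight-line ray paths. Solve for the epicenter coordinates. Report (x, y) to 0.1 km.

Distance from S−P lag: d = Δt · v_P v_S / (v_P − v_S) = Δt · (6.90·3.22)/(6.90−3.22) ≈ 6.0375·Δt.
So d_BRK = 128.44, d_MNV = 60.30, d_ELK = 194.40 km.
Circle about each station: (x − 32.2)² + (y − 16.5)² = 128.44²; (x − 98.6)² + (y + 138.8)² = 60.30²; (x + 76.7)² + (y + 53.9)² = 194.40².
Subtracting the BRK equation from the MNV and ELK equations removes the quadratic terms:
132.8 x − 310.6 y = 40539.05
-217.8 x − 140.8 y = -13815.52
Solving the 2×2 system: x ≈ 115.8, y ≈ -81.0 km.

115.8 km east, -81.0 km north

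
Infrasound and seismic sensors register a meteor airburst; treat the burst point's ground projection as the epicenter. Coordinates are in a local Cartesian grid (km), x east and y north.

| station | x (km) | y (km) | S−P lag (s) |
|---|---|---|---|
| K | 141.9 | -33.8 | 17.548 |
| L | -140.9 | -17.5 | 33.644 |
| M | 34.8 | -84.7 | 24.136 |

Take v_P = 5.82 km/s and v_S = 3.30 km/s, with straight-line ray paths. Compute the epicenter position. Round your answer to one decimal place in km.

(91.8, 90.2)

Distance from S−P lag: d = Δt · v_P v_S / (v_P − v_S) = Δt · (5.82·3.30)/(5.82−3.30) ≈ 7.6214·Δt.
So d_K = 133.74, d_L = 256.42, d_M = 183.95 km.
Circle about each station: (x − 141.9)² + (y + 33.8)² = 133.74²; (x + 140.9)² + (y + 17.5)² = 256.42²; (x − 34.8)² + (y + 84.7)² = 183.95².
Subtracting the K equation from the L and M equations removes the quadratic terms:
-565.6 x + 32.6 y = -48983.82
-214.2 x − 101.8 y = -28844.13
Solving the 2×2 system: x ≈ 91.8, y ≈ 90.2 km.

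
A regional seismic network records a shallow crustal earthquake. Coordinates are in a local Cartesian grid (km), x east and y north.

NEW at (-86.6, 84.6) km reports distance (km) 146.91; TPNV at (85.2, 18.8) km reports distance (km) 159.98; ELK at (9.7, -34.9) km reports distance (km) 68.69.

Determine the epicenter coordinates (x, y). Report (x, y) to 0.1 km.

Circle about each station: (x + 86.6)² + (y − 84.6)² = 146.91²; (x − 85.2)² + (y − 18.8)² = 159.98²; (x − 9.7)² + (y + 34.9)² = 68.69².
Subtracting pairs of circle equations eliminates x²+y² and gives linear equations (the radical axes):
343.6 x − 131.6 y = -11055.29
192.6 x − 239.0 y = 3519.61
Solving the 2×2 system: x ≈ -54.7, y ≈ -58.8 km.
Check against NEW (with the unrounded x, y): √((x + 86.6)²+(y − 84.6)²) = 146.91 ≈ 146.91 km. ✓

(-54.7, -58.8)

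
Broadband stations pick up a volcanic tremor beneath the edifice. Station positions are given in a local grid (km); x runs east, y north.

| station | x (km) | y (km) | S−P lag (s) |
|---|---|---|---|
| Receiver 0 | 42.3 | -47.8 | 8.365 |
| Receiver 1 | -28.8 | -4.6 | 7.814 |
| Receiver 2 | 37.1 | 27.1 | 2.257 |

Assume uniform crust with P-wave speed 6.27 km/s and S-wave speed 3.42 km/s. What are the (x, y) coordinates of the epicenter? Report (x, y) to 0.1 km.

(27.2, 13.3)

Distance from S−P lag: d = Δt · v_P v_S / (v_P − v_S) = Δt · (6.27·3.42)/(6.27−3.42) ≈ 7.5240·Δt.
So d_Receiver 0 = 62.94, d_Receiver 1 = 58.79, d_Receiver 2 = 16.98 km.
Circle about each station: (x − 42.3)² + (y + 47.8)² = 62.94²; (x + 28.8)² + (y + 4.6)² = 58.79²; (x − 37.1)² + (y − 27.1)² = 16.98².
Subtracting the Receiver 0 equation from the Receiver 1 and Receiver 2 equations removes the quadratic terms:
-142.2 x + 86.4 y = -2718.35
-10.4 x + 149.8 y = 1709.81
Solving the 2×2 system: x ≈ 27.2, y ≈ 13.3 km.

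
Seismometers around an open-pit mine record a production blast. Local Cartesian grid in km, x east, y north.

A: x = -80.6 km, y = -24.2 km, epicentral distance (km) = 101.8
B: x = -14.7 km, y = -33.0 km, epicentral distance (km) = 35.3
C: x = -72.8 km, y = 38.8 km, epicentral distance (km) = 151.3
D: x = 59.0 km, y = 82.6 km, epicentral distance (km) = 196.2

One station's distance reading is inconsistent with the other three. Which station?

B

Solve using three stations at a time. Using A, C, D (subtract circle equations pairwise → linear system) gives (x, y) ≈ (-12.7, -100.1).
Distances from that point to each station vs reported:
  A: calculated 101.8 vs reported 101.8 → residual 0.0 km
  B: calculated 67.1 vs reported 35.3 → residual 31.8 km
  C: calculated 151.3 vs reported 151.3 → residual 0.0 km
  D: calculated 196.2 vs reported 196.2 → residual 0.0 km
A, C, D are mutually consistent (residuals ≈ 0); B is off by 31.8 km.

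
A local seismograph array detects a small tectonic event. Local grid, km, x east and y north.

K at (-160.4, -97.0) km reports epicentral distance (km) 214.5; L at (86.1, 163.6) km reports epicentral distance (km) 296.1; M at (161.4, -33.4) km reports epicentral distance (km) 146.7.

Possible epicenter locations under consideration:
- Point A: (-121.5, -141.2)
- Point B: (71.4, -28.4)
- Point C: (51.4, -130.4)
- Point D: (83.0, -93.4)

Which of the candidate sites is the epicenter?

For each candidate, compare |candidate − station| to the reported distance:
Point A: residuals K 155.6, L 72.7, M 156.0 → max 156.0 km
Point B: residuals K 27.2, L 103.5, M 56.6 → max 103.5 km
Point C: residuals K 0.1, L 0.1, M 0.0 → max 0.1 km
Point D: residuals K 28.9, L 39.1, M 48.0 → max 48.0 km
Only Point C has all residuals ≈ 0.

Point C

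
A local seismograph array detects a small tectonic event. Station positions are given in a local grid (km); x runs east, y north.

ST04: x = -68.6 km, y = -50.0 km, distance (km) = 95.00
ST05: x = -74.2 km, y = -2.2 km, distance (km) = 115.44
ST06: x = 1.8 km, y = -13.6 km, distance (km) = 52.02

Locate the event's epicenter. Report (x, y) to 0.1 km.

Circle about each station: (x + 68.6)² + (y + 50.0)² = 95.00²; (x + 74.2)² + (y + 2.2)² = 115.44²; (x − 1.8)² + (y + 13.6)² = 52.02².
Subtracting the ST04 equation from the ST05 and ST06 equations removes the quadratic terms:
-11.2 x + 95.6 y = -5996.87
140.8 x + 72.8 y = -698.84
Solving the 2×2 system: x ≈ 25.9, y ≈ -59.7 km.

(25.9, -59.7)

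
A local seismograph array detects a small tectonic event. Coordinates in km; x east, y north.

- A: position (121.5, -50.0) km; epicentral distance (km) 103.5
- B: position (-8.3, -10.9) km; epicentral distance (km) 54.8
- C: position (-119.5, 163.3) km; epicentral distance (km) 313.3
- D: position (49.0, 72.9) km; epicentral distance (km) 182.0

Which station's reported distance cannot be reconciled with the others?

B

Solve using three stations at a time. Using A, C, D (subtract circle equations pairwise → linear system) gives (x, y) ≈ (36.0, -108.8).
Distances from that point to each station vs reported:
  A: calculated 103.8 vs reported 103.5 → residual 0.3 km
  B: calculated 107.4 vs reported 54.8 → residual 52.6 km
  C: calculated 313.4 vs reported 313.3 → residual 0.1 km
  D: calculated 182.1 vs reported 182.0 → residual 0.1 km
A, C, D are mutually consistent (residuals ≈ 0); B is off by 52.6 km.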